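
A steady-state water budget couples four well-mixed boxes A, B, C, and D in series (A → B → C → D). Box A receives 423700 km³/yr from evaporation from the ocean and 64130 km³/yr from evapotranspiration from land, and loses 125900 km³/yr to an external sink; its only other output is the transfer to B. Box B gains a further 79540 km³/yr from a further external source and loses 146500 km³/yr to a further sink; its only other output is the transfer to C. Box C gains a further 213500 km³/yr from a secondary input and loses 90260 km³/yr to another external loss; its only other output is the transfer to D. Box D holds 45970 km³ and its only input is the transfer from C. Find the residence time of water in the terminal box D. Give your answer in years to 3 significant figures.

Box A: F(A→B) = (423700 + 64130) − 125900 = 361930 km³/yr.
Box B: F(B→C) = (361930 + 79540) − 146500 = 294970 km³/yr.
Box C: F(C→D) = (294970 + 213500) − 90260 = 418210 km³/yr.
Box D throughput = its input = 418210 km³/yr; τ = 45970 / 418210 = 0.1099 yr.

0.110 yr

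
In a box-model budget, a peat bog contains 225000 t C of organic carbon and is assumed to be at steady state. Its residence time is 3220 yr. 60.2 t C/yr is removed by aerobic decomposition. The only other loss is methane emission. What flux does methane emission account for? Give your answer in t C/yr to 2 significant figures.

9.7 t C/yr

Total removal F = M/τ = 225000 / 3220 = 69.88 t C/yr.
Methane emission = F − (60.2) = 69.88 − 60.20 = 9.676 t C/yr.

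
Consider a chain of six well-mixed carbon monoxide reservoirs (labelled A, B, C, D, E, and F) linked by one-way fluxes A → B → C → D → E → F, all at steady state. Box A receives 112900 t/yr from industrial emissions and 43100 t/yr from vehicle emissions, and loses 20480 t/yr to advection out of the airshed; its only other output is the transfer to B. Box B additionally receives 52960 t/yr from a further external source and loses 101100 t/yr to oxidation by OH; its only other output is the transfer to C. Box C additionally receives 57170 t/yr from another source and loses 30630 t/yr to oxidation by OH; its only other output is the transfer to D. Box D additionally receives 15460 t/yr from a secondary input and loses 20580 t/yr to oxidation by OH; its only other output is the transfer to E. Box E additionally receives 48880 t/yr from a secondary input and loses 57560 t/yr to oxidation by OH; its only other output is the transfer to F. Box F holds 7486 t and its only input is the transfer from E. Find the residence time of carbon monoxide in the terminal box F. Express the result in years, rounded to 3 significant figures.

Box A: F(A→B) = (112900 + 43100) − 20480 = 135520 t/yr.
Box B: F(B→C) = (135520 + 52960) − 101100 = 87380 t/yr.
Box C: F(C→D) = (87380 + 57170) − 30630 = 113920 t/yr.
Box D: F(D→E) = (113920 + 15460) − 20580 = 108800 t/yr.
Box E: F(E→F) = (108800 + 48880) − 57560 = 100120 t/yr.
Box F throughput = its input = 100120 t/yr; τ = 7486 / 100120 = 0.07477 yr.

0.0748 yr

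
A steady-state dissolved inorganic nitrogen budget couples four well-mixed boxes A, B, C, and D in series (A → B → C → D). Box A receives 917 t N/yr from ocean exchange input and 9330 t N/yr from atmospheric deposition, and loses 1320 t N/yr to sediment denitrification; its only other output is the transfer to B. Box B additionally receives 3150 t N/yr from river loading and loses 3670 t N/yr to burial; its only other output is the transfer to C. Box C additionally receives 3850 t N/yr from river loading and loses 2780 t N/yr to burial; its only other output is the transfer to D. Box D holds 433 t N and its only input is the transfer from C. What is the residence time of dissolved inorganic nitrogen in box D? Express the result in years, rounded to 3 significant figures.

Box A: F(A→B) = (917 + 9330) − 1320 = 8927.0 t N/yr.
Box B: F(B→C) = (8927.0 + 3150) − 3670 = 8407.0 t N/yr.
Box C: F(C→D) = (8407.0 + 3850) − 2780 = 9477.0 t N/yr.
Box D throughput = its input = 9477.0 t N/yr; τ = 433 / 9477.0 = 0.04569 yr.

0.0457 yr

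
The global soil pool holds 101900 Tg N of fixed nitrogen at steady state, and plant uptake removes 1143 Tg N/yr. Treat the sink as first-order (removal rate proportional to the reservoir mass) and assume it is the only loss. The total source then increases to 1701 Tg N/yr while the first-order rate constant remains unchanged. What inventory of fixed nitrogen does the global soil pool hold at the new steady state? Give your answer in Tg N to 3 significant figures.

152000 Tg N

Rate constant k = F/M = 1143 / 101900 = 0.01122 yr⁻¹.
At the new steady state, source = k·M_new ⇒ M_new = 1701 / 0.01122 = 151600 Tg N.
(Equivalently M_new = M × F_new/F_old = 101900 × 1701/1143.)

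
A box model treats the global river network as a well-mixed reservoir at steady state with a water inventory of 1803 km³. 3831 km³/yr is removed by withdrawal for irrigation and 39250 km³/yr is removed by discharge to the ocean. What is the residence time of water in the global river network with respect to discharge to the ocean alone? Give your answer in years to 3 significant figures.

Residence time with respect to a single sink: τ = M / F_sink.
τ = 1803 / 39250 = 0.04594 yr.

0.0459 yr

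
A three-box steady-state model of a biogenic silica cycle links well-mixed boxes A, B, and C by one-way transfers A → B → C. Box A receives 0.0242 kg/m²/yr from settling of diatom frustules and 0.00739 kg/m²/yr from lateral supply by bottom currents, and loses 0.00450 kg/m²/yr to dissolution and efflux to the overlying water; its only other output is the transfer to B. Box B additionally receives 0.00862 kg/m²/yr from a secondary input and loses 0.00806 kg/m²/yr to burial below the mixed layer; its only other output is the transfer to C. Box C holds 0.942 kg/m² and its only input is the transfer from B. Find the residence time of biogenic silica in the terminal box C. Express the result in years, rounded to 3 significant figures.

34.1 yr

Box A: F(A→B) = (0.0242 + 0.00739) − 0.00450 = 0.027090 kg/m²/yr.
Box B: F(B→C) = (0.027090 + 0.00862) − 0.00806 = 0.027650 kg/m²/yr.
Box C throughput = its input = 0.027650 kg/m²/yr; τ = 0.942 / 0.027650 = 34.07 yr.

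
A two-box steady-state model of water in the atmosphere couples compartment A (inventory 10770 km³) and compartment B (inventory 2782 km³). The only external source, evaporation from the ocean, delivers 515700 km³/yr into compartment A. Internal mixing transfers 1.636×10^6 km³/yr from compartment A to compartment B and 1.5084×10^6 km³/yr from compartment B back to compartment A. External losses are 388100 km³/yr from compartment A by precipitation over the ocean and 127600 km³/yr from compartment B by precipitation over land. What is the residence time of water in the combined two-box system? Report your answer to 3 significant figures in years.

For the system as a whole, the A↔B exchange is internal and contributes nothing to the throughput; only the external sinks remove mass.
M_total = 10770 + 2782 = 13552 km³.
ΣF_external_out = 388100 + 127600 = 515700 km³/yr.
τ = M_total / ΣF_ext = 13552 / 515700 = 0.02628 yr.

0.0263 yr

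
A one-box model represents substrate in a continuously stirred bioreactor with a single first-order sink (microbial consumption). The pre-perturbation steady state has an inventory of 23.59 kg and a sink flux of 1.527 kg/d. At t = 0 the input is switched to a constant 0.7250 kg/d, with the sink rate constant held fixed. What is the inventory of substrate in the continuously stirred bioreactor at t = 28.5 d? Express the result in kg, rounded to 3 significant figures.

The sink rate constant is k = F₀/M₀ = 1.527/23.59 = 0.06473 d⁻¹.
Solving dM/dt = F₁ − kM with M(0) = M₀ gives M(t) = F₁/k + (M₀ − F₁/k)·e^(−kt).
F₁/k = 0.7250/0.06473 = 11.200 kg; kt = 0.06473 × 28.5 = 1.845, e^(−kt) = 0.1581.
M(28.5) = 11.200 + (23.59 − 11.200) × 0.1581 = 11.200 + 1.958 = 13.158 kg.

13.2 kg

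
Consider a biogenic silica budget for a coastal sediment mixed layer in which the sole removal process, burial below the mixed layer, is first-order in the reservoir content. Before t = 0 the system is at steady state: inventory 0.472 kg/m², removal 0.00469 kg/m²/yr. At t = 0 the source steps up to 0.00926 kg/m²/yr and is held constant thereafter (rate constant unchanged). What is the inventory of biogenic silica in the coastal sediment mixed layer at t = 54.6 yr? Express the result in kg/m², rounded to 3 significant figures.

Residence time τ = M₀/F₀ = 100.6 yr. The eventual steady state is M_∞ = M₀·(F₁/F₀) = 0.472 × 0.00926/0.00469 = 0.93192 kg/m².
The anomaly ΔM(t) = M(t) − M_∞ decays as ΔM₀·e^(−t/τ) with ΔM₀ = 0.472 − 0.93192 = −0.4599 kg/m².
At t = 54.6 yr, e^(−t/τ) = e^(−0.5425) = 0.5813, so ΔM = −0.2673 kg/m² and M = 0.93192 − 0.2673 = 0.66458 kg/m².

0.665 kg/m²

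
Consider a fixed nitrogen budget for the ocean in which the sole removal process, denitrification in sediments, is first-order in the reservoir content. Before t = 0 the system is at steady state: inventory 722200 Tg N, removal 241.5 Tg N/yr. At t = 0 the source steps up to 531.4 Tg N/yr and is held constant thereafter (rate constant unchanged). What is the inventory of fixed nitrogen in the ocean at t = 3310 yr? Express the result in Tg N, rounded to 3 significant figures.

τ = M₀/F₀ = 722200/241.5 = 2990 yr; rate constant k = 1/τ.
New steady state M_∞ = F₁/k = F₁·τ = 531.4 × 2990 = 1.5891×10^6 Tg N.
M(t) = M_∞ + (M₀ − M_∞)·e^(−t/τ); t/τ = 3310/2990 = 1.107, so e^(−t/τ) = 0.3306.
M(t) = 1.5891×10^6 − 866900 × 0.3306 = 1.3025×10^6 Tg N.

1.30×10^6 Tg N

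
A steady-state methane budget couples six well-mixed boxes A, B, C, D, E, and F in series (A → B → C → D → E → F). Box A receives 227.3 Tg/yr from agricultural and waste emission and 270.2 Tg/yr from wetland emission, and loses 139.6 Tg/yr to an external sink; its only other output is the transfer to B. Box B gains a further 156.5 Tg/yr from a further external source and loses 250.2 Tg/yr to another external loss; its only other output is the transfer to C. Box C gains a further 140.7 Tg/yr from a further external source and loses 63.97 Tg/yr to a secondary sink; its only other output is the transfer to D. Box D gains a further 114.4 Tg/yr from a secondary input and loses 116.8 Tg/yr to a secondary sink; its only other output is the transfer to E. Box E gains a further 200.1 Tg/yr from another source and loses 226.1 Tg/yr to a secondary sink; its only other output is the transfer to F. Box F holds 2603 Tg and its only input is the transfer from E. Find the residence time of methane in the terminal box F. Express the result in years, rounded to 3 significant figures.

8.33 yr

Box A: F(A→B) = (227.3 + 270.2) − 139.6 = 357.90 Tg/yr.
Box B: F(B→C) = (357.90 + 156.5) − 250.2 = 264.20 Tg/yr.
Box C: F(C→D) = (264.20 + 140.7) − 63.97 = 340.93 Tg/yr.
Box D: F(D→E) = (340.93 + 114.4) − 116.8 = 338.53 Tg/yr.
Box E: F(E→F) = (338.53 + 200.1) − 226.1 = 312.53 Tg/yr.
Box F throughput = its input = 312.53 Tg/yr; τ = 2603 / 312.53 = 8.329 yr.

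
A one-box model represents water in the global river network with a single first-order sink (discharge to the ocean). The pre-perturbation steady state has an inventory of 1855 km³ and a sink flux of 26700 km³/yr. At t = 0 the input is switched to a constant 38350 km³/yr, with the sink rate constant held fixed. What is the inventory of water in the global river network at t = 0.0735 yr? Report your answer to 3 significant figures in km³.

2380 km³

The sink rate constant is k = F₀/M₀ = 26700/1855 = 14.39 yr⁻¹.
Solving dM/dt = F₁ − kM with M(0) = M₀ gives M(t) = F₁/k + (M₀ − F₁/k)·e^(−kt).
F₁/k = 38350/14.39 = 2664.4 km³; kt = 14.39 × 0.0735 = 1.058, e^(−kt) = 0.3472.
M(0.0735) = 2664.4 + (1855 − 2664.4) × 0.3472 = 2664.4 − 281.0 = 2383.4 km³.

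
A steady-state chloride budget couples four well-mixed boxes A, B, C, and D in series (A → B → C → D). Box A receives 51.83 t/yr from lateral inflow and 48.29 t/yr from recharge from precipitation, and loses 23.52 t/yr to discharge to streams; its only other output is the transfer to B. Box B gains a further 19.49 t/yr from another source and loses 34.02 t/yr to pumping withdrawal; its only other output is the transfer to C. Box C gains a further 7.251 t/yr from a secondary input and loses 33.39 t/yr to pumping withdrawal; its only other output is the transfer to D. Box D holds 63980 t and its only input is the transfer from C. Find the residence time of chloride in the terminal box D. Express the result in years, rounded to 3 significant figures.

Box A: F(A→B) = (51.83 + 48.29) − 23.52 = 76.600 t/yr.
Box B: F(B→C) = (76.600 + 19.49) − 34.02 = 62.070 t/yr.
Box C: F(C→D) = (62.070 + 7.251) − 33.39 = 35.931 t/yr.
Box D throughput = its input = 35.931 t/yr; τ = 63980 / 35.931 = 1781 yr.

1780 yr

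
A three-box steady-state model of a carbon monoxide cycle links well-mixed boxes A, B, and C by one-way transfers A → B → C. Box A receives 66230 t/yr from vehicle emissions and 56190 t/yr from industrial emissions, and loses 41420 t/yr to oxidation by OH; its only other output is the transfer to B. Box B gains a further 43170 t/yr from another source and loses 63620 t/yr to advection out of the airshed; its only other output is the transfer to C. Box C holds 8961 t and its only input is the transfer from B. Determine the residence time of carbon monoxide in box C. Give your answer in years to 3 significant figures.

Box A: F(A→B) = (66230 + 56190) − 41420 = 81000 t/yr.
Box B: F(B→C) = (81000 + 43170) − 63620 = 60550 t/yr.
Box C throughput = its input = 60550 t/yr; τ = 8961 / 60550 = 0.1480 yr.

0.148 yr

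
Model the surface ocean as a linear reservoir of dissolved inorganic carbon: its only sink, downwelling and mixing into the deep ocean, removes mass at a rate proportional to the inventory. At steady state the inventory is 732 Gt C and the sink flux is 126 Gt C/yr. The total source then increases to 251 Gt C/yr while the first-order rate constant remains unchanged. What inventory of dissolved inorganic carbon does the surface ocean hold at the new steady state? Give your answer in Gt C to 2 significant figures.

Rate constant k = F/M = 126 / 732 = 0.1721 yr⁻¹.
At the new steady state, source = k·M_new ⇒ M_new = 251 / 0.1721 = 1458 Gt C.
(Equivalently M_new = M × F_new/F_old = 732 × 251/126.)

1500 Gt C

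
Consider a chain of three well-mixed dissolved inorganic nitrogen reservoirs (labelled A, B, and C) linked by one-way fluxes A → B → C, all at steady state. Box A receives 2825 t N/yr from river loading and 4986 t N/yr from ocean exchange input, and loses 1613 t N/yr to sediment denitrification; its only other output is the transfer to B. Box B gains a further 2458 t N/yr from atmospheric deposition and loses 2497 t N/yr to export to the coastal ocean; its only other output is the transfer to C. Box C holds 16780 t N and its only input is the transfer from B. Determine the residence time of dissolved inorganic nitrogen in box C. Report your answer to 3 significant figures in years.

2.72 yr

Box A: F(A→B) = (2825 + 4986) − 1613 = 6198.0 t N/yr.
Box B: F(B→C) = (6198.0 + 2458) − 2497 = 6159.0 t N/yr.
Box C throughput = its input = 6159.0 t N/yr; τ = 16780 / 6159.0 = 2.724 yr.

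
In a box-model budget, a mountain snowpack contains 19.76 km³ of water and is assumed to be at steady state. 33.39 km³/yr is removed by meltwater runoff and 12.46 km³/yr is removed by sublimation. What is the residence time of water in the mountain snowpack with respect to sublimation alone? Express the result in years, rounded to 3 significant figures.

Residence time with respect to a single sink: τ = M / F_sink.
τ = 19.76 / 12.46 = 1.586 yr.

1.59 yr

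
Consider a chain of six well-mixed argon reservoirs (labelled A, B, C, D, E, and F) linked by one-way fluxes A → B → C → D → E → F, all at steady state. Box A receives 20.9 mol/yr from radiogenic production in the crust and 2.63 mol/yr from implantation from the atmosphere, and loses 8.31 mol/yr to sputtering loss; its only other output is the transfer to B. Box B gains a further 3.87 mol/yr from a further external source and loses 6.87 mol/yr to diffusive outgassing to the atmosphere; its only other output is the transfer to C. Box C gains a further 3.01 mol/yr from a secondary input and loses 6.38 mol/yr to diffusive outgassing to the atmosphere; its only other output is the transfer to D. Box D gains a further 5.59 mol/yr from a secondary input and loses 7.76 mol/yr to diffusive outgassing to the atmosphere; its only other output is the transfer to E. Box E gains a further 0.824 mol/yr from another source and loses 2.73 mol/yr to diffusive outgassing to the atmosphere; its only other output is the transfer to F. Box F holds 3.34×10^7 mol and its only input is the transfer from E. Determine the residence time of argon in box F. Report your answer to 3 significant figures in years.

Box A: F(A→B) = (20.9 + 2.63) − 8.31 = 15.220 mol/yr.
Box B: F(B→C) = (15.220 + 3.87) − 6.87 = 12.220 mol/yr.
Box C: F(C→D) = (12.220 + 3.01) − 6.38 = 8.8500 mol/yr.
Box D: F(D→E) = (8.8500 + 5.59) − 7.76 = 6.6800 mol/yr.
Box E: F(E→F) = (6.6800 + 0.824) − 2.73 = 4.7740 mol/yr.
Box F throughput = its input = 4.7740 mol/yr; τ = 3.34×10^7 / 4.7740 = 6.996×10^6 yr.

7.00×10^6 yr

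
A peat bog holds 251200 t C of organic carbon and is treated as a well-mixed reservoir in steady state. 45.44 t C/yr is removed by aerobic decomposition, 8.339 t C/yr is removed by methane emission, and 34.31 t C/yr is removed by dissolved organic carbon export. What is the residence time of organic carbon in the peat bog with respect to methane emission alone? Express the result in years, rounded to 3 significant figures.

30100 yr

Residence time with respect to a single sink: τ = M / F_sink.
τ = 251200 / 8.339 = 30120 yr.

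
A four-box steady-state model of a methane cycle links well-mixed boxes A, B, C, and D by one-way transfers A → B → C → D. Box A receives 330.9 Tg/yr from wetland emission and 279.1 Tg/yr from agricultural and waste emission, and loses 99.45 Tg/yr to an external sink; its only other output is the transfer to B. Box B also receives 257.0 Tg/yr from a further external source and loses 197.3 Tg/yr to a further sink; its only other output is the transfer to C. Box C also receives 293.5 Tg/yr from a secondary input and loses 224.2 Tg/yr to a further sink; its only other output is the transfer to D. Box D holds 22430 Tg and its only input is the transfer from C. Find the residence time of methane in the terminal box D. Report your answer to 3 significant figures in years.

35.1 yr

Box A: F(A→B) = (330.9 + 279.1) − 99.45 = 510.55 Tg/yr.
Box B: F(B→C) = (510.55 + 257.0) − 197.3 = 570.25 Tg/yr.
Box C: F(C→D) = (570.25 + 293.5) − 224.2 = 639.55 Tg/yr.
Box D throughput = its input = 639.55 Tg/yr; τ = 22430 / 639.55 = 35.07 yr.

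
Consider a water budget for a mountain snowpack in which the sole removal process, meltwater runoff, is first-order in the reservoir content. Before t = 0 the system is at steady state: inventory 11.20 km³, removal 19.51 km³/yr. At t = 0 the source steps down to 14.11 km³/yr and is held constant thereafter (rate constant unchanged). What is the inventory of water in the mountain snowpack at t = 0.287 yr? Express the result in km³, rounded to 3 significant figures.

9.98 km³

Residence time τ = M₀/F₀ = 0.5741 yr. The eventual steady state is M_∞ = M₀·(F₁/F₀) = 11.20 × 14.11/19.51 = 8.1001 km³.
The anomaly ΔM(t) = M(t) − M_∞ decays as ΔM₀·e^(−t/τ) with ΔM₀ = 11.20 − 8.1001 = 3.100 km³.
At t = 0.287 yr, e^(−t/τ) = e^(−0.4999) = 0.6066, so ΔM = 1.880 km³ and M = 8.1001 + 1.880 = 9.9804 km³.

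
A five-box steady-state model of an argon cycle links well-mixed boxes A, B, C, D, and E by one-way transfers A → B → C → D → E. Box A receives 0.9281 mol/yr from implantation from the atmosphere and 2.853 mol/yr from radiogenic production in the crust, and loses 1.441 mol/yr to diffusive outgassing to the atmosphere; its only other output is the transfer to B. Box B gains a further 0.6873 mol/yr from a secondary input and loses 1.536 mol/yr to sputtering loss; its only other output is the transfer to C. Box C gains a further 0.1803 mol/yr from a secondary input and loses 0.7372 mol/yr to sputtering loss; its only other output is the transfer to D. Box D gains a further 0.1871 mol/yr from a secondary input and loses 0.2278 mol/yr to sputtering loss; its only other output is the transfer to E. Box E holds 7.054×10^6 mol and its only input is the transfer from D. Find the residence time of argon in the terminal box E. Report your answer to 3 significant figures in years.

7.89×10^6 yr

Box A: F(A→B) = (0.9281 + 2.853) − 1.441 = 2.3401 mol/yr.
Box B: F(B→C) = (2.3401 + 0.6873) − 1.536 = 1.4914 mol/yr.
Box C: F(C→D) = (1.4914 + 0.1803) − 0.7372 = 0.93450 mol/yr.
Box D: F(D→E) = (0.93450 + 0.1871) − 0.2278 = 0.89380 mol/yr.
Box E throughput = its input = 0.89380 mol/yr; τ = 7.054×10^6 / 0.89380 = 7.892×10^6 yr.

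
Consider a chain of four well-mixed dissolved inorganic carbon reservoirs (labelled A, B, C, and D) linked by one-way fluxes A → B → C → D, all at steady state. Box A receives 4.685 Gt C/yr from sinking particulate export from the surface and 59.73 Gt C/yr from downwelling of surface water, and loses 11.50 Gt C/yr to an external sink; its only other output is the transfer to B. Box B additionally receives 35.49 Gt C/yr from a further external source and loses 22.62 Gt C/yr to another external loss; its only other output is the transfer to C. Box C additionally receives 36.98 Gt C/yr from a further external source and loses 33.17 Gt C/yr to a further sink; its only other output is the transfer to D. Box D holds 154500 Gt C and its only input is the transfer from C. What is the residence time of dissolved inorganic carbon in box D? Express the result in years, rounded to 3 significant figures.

2220 yr

Box A: F(A→B) = (4.685 + 59.73) − 11.50 = 52.915 Gt C/yr.
Box B: F(B→C) = (52.915 + 35.49) − 22.62 = 65.785 Gt C/yr.
Box C: F(C→D) = (65.785 + 36.98) − 33.17 = 69.595 Gt C/yr.
Box D throughput = its input = 69.595 Gt C/yr; τ = 154500 / 69.595 = 2220 yr.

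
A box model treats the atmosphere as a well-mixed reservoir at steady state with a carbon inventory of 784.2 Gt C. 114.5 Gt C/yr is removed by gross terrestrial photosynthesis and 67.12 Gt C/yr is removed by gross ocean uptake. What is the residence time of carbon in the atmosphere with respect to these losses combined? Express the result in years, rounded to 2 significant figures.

Total removal = 114.5 + 67.12 = 181.62 Gt C/yr.
τ = M / ΣF_out = 784.2 / 181.62 = 4.318 yr.

4.3 yr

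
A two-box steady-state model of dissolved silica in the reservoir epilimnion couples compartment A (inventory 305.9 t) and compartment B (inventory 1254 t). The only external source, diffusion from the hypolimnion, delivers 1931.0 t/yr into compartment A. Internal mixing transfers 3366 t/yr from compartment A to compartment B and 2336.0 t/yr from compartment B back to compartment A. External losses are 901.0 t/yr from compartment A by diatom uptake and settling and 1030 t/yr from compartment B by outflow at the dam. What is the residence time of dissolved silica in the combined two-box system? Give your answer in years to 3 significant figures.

0.808 yr

Treat the two boxes together as one reservoir: the mixing fluxes between them are internal recycling, so τ = ΣM / Σ(external losses).
M_total = 305.9 + 1254 = 1559.9 t.
ΣF_external_out = 901.0 + 1030 = 1931.0 t/yr.
τ = M_total / ΣF_ext = 1559.9 / 1931.0 = 0.8078 yr.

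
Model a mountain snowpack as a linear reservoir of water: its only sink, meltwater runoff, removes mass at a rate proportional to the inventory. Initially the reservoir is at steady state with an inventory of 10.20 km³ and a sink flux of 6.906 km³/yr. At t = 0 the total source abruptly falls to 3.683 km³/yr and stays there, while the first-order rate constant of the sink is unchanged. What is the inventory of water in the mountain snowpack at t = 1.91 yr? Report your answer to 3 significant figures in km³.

Residence time τ = M₀/F₀ = 1.477 yr. The eventual steady state is M_∞ = M₀·(F₁/F₀) = 10.20 × 3.683/6.906 = 5.4397 km³.
The anomaly ΔM(t) = M(t) − M_∞ decays as ΔM₀·e^(−t/τ) with ΔM₀ = 10.20 − 5.4397 = 4.760 km³.
At t = 1.91 yr, e^(−t/τ) = e^(−1.293) = 0.2744, so ΔM = 1.306 km³ and M = 5.4397 + 1.306 = 6.7459 km³.

6.75 km³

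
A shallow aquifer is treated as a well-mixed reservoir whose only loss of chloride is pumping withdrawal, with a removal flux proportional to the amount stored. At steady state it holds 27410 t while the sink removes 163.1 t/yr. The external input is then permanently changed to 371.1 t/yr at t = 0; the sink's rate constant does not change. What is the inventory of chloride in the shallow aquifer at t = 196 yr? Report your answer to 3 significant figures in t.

The sink rate constant is k = F₀/M₀ = 163.1/27410 = 0.005950 yr⁻¹.
Solving dM/dt = F₁ − kM with M(0) = M₀ gives M(t) = F₁/k + (M₀ − F₁/k)·e^(−kt).
F₁/k = 371.1/0.005950 = 62366 t; kt = 0.005950 × 196 = 1.166, e^(−kt) = 0.3115.
M(196) = 62366 + (27410 − 62366) × 0.3115 = 62366 − 10890 = 51476 t.

51500 t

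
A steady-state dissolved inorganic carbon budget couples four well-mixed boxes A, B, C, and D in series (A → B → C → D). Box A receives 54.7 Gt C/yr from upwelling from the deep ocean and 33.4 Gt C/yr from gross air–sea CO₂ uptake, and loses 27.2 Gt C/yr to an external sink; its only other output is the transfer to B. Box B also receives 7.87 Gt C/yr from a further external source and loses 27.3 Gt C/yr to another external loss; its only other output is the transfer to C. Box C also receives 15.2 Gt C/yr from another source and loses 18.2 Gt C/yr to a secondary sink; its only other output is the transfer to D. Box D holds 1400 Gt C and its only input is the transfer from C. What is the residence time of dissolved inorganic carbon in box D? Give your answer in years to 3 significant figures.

36.4 yr

Box A: F(A→B) = (54.7 + 33.4) − 27.2 = 60.900 Gt C/yr.
Box B: F(B→C) = (60.900 + 7.87) − 27.3 = 41.470 Gt C/yr.
Box C: F(C→D) = (41.470 + 15.2) − 18.2 = 38.470 Gt C/yr.
Box D throughput = its input = 38.470 Gt C/yr; τ = 1400 / 38.470 = 36.39 yr.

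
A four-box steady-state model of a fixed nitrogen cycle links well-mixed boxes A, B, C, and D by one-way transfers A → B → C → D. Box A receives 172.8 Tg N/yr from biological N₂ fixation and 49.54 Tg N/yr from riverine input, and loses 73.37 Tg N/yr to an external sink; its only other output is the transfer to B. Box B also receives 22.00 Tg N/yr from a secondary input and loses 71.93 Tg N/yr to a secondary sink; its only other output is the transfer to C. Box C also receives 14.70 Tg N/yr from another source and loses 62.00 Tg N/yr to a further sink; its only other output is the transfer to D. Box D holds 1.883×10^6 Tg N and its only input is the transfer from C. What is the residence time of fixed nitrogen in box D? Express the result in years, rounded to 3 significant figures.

36400 yr

Box A: F(A→B) = (172.8 + 49.54) − 73.37 = 148.97 Tg N/yr.
Box B: F(B→C) = (148.97 + 22.00) − 71.93 = 99.040 Tg N/yr.
Box C: F(C→D) = (99.040 + 14.70) − 62.00 = 51.740 Tg N/yr.
Box D throughput = its input = 51.740 Tg N/yr; τ = 1.883×10^6 / 51.740 = 36390 yr.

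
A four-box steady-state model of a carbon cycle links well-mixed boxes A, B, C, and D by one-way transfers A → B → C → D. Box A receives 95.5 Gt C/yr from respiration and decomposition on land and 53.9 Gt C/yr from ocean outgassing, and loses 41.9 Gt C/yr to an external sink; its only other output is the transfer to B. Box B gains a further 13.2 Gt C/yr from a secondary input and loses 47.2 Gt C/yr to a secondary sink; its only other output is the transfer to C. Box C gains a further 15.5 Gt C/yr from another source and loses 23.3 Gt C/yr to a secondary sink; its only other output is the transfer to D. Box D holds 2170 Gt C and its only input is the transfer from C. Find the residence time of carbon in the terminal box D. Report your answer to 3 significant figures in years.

Box A: F(A→B) = (95.5 + 53.9) − 41.9 = 107.50 Gt C/yr.
Box B: F(B→C) = (107.50 + 13.2) − 47.2 = 73.500 Gt C/yr.
Box C: F(C→D) = (73.500 + 15.5) − 23.3 = 65.700 Gt C/yr.
Box D throughput = its input = 65.700 Gt C/yr; τ = 2170 / 65.700 = 33.03 yr.

33.0 yr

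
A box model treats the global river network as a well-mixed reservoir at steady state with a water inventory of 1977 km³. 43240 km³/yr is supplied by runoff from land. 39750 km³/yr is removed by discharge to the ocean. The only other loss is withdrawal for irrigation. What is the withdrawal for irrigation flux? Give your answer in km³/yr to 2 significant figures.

At steady state ΣF_in = ΣF_out.
ΣF_in = 43240 km³/yr.
Withdrawal for irrigation flux = ΣF_in − (39750) = 43240 − 39750 = 3490 km³/yr.

3500 km³/yr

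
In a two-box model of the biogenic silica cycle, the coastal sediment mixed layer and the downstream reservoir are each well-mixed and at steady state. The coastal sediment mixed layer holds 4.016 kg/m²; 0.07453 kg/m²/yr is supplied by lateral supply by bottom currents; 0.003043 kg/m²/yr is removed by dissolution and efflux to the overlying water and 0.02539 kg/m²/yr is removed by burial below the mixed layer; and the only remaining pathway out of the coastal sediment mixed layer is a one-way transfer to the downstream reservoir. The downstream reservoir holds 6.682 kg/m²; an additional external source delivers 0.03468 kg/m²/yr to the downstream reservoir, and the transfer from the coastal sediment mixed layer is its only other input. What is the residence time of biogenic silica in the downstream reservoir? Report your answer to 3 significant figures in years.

Balance the coastal sediment mixed layer: ΣF_in = 0.074530 kg/m²/yr.
Transfer to the downstream reservoir = ΣF_in − (0.003043 + 0.02539) = 0.046097 kg/m²/yr.
Total input to the downstream reservoir = 0.046097 + 0.03468 = 0.080777 kg/m²/yr; at steady state this equals its total output.
τ = M / F = 6.682 / 0.080777 = 82.72 yr.

82.7 yr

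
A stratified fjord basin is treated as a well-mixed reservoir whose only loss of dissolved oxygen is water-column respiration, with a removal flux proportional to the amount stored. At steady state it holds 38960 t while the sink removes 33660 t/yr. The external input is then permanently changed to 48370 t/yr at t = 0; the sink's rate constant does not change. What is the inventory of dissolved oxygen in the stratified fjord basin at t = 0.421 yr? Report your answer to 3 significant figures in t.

44200 t

The sink rate constant is k = F₀/M₀ = 33660/38960 = 0.8640 yr⁻¹.
Solving dM/dt = F₁ − kM with M(0) = M₀ gives M(t) = F₁/k + (M₀ − F₁/k)·e^(−kt).
F₁/k = 48370/0.8640 = 55986 t; kt = 0.8640 × 0.421 = 0.3637, e^(−kt) = 0.6951.
M(0.421) = 55986 + (38960 − 55986) × 0.6951 = 55986 − 11830 = 44152 t.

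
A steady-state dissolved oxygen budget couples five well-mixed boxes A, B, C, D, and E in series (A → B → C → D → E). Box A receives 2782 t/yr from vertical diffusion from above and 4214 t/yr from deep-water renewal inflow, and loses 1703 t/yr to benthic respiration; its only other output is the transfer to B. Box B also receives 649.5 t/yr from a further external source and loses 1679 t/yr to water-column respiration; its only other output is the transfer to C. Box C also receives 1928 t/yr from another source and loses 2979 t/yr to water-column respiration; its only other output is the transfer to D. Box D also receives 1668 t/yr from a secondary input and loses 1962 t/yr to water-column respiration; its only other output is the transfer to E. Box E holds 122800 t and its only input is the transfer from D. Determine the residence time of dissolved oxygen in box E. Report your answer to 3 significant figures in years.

Box A: F(A→B) = (2782 + 4214) − 1703 = 5293.0 t/yr.
Box B: F(B→C) = (5293.0 + 649.5) − 1679 = 4263.5 t/yr.
Box C: F(C→D) = (4263.5 + 1928) − 2979 = 3212.5 t/yr.
Box D: F(D→E) = (3212.5 + 1668) − 1962 = 2918.5 t/yr.
Box E throughput = its input = 2918.5 t/yr; τ = 122800 / 2918.5 = 42.08 yr.

42.1 yr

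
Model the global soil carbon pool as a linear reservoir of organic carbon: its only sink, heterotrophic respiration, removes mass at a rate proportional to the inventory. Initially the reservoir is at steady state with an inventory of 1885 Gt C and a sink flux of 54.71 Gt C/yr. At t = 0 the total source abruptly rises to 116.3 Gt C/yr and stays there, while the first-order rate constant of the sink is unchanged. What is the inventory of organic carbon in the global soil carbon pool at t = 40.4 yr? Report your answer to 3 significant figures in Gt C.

The sink rate constant is k = F₀/M₀ = 54.71/1885 = 0.02902 yr⁻¹.
Solving dM/dt = F₁ − kM with M(0) = M₀ gives M(t) = F₁/k + (M₀ − F₁/k)·e^(−kt).
F₁/k = 116.3/0.02902 = 4007.0 Gt C; kt = 0.02902 × 40.4 = 1.173, e^(−kt) = 0.3096.
M(40.4) = 4007.0 + (1885 − 4007.0) × 0.3096 = 4007.0 − 656.9 = 3350.1 Gt C.

3350 Gt C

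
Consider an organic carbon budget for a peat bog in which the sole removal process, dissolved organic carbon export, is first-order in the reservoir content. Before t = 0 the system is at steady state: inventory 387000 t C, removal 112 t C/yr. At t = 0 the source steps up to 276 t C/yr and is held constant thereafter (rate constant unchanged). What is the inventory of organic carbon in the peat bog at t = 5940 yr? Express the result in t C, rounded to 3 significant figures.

852000 t C

Residence time τ = M₀/F₀ = 3455 yr. The eventual steady state is M_∞ = M₀·(F₁/F₀) = 387000 × 276/112 = 953680 t C.
The anomaly ΔM(t) = M(t) − M_∞ decays as ΔM₀·e^(−t/τ) with ΔM₀ = 387000 − 953680 = −566700 t C.
At t = 5940 yr, e^(−t/τ) = e^(−1.719) = 0.1792, so ΔM = −101600 t C and M = 953680 − 101600 = 852110 t C.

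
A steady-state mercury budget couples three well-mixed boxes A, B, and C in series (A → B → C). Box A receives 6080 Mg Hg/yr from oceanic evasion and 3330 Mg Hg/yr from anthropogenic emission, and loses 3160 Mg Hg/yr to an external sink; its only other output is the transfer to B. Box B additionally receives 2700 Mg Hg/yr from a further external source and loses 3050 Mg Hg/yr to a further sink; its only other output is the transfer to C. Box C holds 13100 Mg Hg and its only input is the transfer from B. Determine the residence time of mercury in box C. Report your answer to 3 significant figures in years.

2.22 yr

Box A: F(A→B) = (6080 + 3330) − 3160 = 6250.0 Mg Hg/yr.
Box B: F(B→C) = (6250.0 + 2700) − 3050 = 5900.0 Mg Hg/yr.
Box C throughput = its input = 5900.0 Mg Hg/yr; τ = 13100 / 5900.0 = 2.220 yr.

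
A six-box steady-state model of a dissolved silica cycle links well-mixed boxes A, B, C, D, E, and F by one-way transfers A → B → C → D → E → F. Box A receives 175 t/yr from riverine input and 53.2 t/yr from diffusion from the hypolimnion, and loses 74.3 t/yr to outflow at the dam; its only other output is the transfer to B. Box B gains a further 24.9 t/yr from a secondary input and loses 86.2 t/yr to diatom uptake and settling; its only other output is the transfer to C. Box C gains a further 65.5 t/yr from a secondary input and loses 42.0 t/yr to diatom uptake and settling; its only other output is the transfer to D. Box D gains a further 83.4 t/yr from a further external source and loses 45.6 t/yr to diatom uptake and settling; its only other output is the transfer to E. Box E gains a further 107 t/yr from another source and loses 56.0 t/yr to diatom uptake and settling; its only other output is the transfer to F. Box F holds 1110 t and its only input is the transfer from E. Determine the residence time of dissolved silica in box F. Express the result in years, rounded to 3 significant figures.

5.42 yr

Box A: F(A→B) = (175 + 53.2) − 74.3 = 153.90 t/yr.
Box B: F(B→C) = (153.90 + 24.9) − 86.2 = 92.600 t/yr.
Box C: F(C→D) = (92.600 + 65.5) − 42.0 = 116.10 t/yr.
Box D: F(D→E) = (116.10 + 83.4) − 45.6 = 153.90 t/yr.
Box E: F(E→F) = (153.90 + 107) − 56.0 = 204.90 t/yr.
Box F throughput = its input = 204.90 t/yr; τ = 1110 / 204.90 = 5.417 yr.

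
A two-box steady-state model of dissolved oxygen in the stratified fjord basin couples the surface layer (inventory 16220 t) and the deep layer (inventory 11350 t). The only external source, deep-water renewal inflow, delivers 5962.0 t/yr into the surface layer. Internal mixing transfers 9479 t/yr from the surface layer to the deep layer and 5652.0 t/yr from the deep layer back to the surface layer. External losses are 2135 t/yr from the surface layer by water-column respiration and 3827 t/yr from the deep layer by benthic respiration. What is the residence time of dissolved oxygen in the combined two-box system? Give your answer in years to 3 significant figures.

Treat the two boxes together as one reservoir: the mixing fluxes between them are internal recycling, so τ = ΣM / Σ(external losses).
M_total = 16220 + 11350 = 27570 t.
ΣF_external_out = 2135 + 3827 = 5962.0 t/yr.
τ = M_total / ΣF_ext = 27570 / 5962.0 = 4.624 yr.

4.62 yr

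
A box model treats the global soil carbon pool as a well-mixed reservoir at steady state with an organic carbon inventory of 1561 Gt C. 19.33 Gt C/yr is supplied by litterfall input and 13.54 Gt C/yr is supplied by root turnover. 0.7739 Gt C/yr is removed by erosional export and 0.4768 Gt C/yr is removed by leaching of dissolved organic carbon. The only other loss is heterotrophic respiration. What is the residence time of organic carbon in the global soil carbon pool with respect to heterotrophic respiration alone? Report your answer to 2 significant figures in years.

At steady state ΣF_in = ΣF_out.
ΣF_in = 19.33 + 13.54 = 32.870 Gt C/yr.
Heterotrophic respiration flux = ΣF_in − (0.7739 + 0.4768) = 32.870 − 1.251 = 31.62 Gt C/yr.
τ = M / F = 1561 / 31.62 = 49.37 yr.

49 yr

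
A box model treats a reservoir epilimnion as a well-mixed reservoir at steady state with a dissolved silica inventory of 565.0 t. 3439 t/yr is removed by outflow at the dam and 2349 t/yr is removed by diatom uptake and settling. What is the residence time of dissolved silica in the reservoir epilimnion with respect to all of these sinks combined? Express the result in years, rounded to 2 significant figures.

0.098 yr

Total removal flux = 3439 + 2349 = 5788.0 t/yr.
τ = M / ΣF_out = 565.0 / 5788.0 = 0.09762 yr.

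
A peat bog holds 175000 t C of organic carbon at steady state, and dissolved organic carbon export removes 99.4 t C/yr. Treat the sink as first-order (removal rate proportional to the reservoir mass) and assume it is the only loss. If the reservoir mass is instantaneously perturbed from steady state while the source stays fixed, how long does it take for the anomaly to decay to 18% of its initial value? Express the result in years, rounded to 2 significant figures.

For a linear reservoir the anomaly decays as exp(−t/τ) with τ = M/F = 175000/99.4 = 1761 yr.
exp(−t/τ) = 0.18 ⇒ t = −τ ln(0.18) = 1761 × 1.715 = 3019 yr.

3000 yr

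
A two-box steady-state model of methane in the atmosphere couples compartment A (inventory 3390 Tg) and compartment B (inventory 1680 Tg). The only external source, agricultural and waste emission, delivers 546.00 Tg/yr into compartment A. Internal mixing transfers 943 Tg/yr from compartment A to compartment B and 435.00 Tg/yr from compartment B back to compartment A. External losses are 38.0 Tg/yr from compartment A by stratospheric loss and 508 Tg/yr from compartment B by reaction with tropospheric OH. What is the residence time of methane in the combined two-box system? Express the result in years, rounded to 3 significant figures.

For the system as a whole, the A↔B exchange is internal and contributes nothing to the throughput; only the external sinks remove mass.
M_total = 3390 + 1680 = 5070.0 Tg.
ΣF_external_out = 38.0 + 508 = 546.00 Tg/yr.
τ = M_total / ΣF_ext = 5070.0 / 546.00 = 9.286 yr.

9.29 yr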